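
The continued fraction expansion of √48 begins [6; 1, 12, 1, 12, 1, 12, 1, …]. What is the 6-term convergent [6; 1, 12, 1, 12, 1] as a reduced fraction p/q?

Build up convergents one term at a time:
a_0 = 6: 6/1
a_1 = 1: 7/1
a_2 = 12: 90/13
a_3 = 1: 97/14
a_4 = 12: 1254/181
a_5 = 1: 1351/195

1351/195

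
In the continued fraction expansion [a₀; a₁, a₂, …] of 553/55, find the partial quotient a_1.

553 ÷ 55 → quotient 10, remainder 3
55 ÷ 3 → quotient 18, remainder 1

18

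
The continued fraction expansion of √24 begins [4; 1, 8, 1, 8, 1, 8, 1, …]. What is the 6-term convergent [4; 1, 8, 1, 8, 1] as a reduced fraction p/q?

485/99

Start with 1.
8 + 1/(1/1) = 8 + 1/1 = 9/1
1 + 1/(9/1) = 1 + 1/9 = 10/9
8 + 1/(10/9) = 8 + 9/10 = 89/10
1 + 1/(89/10) = 1 + 10/89 = 99/89
4 + 1/(99/89) = 4 + 89/99 = 485/99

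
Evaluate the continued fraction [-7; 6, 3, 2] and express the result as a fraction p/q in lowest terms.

-301/44

Build up convergents one term at a time:
a_0 = -7: -7/1
a_1 = 6: -41/6
a_2 = 3: -130/19
a_3 = 2: -301/44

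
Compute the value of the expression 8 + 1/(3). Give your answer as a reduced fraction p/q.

a_0 = 8: 8/1
a_1 = 3: 25/3

25/3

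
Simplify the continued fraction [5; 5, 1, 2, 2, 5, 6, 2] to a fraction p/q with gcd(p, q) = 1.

15013/2901

Starting at the tail and folding back:
Start with 2.
6 + 1/(2/1) = 6 + 1/2 = 13/2
5 + 1/(13/2) = 5 + 2/13 = 67/13
2 + 1/(67/13) = 2 + 13/67 = 147/67
2 + 1/(147/67) = 2 + 67/147 = 361/147
1 + 1/(361/147) = 1 + 147/361 = 508/361
5 + 1/(508/361) = 5 + 361/508 = 2901/508
5 + 1/(2901/508) = 5 + 508/2901 = 15013/2901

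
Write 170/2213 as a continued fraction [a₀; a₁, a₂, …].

⌊170/2213⌋ = 0, remainder 170
⌊2213/170⌋ = 13, remainder 3
⌊170/3⌋ = 56, remainder 2
⌊3/2⌋ = 1, remainder 1
⌊2/1⌋ = 2, remainder 0

[0; 13, 56, 1, 2]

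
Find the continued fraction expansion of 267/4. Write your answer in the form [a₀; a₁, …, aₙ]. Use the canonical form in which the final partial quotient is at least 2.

[66; 1, 3]

267 = 66·4 + 3, so a_0 = 66
4 = 1·3 + 1, so a_1 = 1
3 = 3·1 + 0, so a_2 = 3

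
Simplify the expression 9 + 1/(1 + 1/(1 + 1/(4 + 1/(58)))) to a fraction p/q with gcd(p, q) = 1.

Start with 58.
4 + 1/(58/1) = 4 + 1/58 = 233/58
1 + 1/(233/58) = 1 + 58/233 = 291/233
1 + 1/(291/233) = 1 + 233/291 = 524/291
9 + 1/(524/291) = 9 + 291/524 = 5007/524

5007/524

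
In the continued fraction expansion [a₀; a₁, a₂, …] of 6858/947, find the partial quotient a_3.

2

⌊6858/947⌋ = 7, remainder 229
⌊947/229⌋ = 4, remainder 31
⌊229/31⌋ = 7, remainder 12
⌊31/12⌋ = 2, remainder 7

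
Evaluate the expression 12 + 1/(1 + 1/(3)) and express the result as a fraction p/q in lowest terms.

Start with 3.
1 + 1/(3/1) = 1 + 1/3 = 4/3
12 + 1/(4/3) = 12 + 3/4 = 51/4

51/4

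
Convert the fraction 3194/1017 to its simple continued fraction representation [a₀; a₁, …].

[3; 7, 8, 1, 15]

Run the Euclidean algorithm, recording each quotient:
⌊3194/1017⌋ = 3, remainder 143
⌊1017/143⌋ = 7, remainder 16
⌊143/16⌋ = 8, remainder 15
⌊16/15⌋ = 1, remainder 1
⌊15/1⌋ = 15, remainder 0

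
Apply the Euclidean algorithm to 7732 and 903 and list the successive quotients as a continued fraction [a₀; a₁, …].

Repeatedly divide and take the remainder:
⌊7732/903⌋ = 8, remainder 508
⌊903/508⌋ = 1, remainder 395
⌊508/395⌋ = 1, remainder 113
⌊395/113⌋ = 3, remainder 56
⌊113/56⌋ = 2, remainder 1
⌊56/1⌋ = 56, remainder 0

[8; 1, 1, 3, 2, 56]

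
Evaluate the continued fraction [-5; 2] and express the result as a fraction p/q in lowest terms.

Work from the innermost term outward:
Start with 2.
-5 + 1/(2/1) = -5 + 1/2 = -9/2

-9/2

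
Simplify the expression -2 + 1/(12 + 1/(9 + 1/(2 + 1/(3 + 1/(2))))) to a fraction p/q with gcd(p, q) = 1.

Collapse the nested fraction from the inside out:
Start with 2.
3 + 1/(2/1) = 3 + 1/2 = 7/2
2 + 1/(7/2) = 2 + 2/7 = 16/7
9 + 1/(16/7) = 9 + 7/16 = 151/16
12 + 1/(151/16) = 12 + 16/151 = 1828/151
-2 + 1/(1828/151) = -2 + 151/1828 = -3505/1828

-3505/1828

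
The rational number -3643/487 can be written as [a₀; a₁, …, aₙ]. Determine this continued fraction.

[-8; 1, 1, 12, 3, 6]

Apply division with remainder until the remainder is 0:
⌊-3643/487⌋ = -8, remainder 253
⌊487/253⌋ = 1, remainder 234
⌊253/234⌋ = 1, remainder 19
⌊234/19⌋ = 12, remainder 6
⌊19/6⌋ = 3, remainder 1
⌊6/1⌋ = 6, remainder 0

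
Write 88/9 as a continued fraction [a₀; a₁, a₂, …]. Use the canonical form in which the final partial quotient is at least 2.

[9; 1, 3, 2]

⌊88/9⌋ = 9, remainder 7
⌊9/7⌋ = 1, remainder 2
⌊7/2⌋ = 3, remainder 1
⌊2/1⌋ = 2, remainder 0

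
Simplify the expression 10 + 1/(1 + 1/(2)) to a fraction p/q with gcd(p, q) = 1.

Work from the innermost term outward:
Start with 2.
1 + 1/(2/1) = 1 + 1/2 = 3/2
10 + 1/(3/2) = 10 + 2/3 = 32/3

32/3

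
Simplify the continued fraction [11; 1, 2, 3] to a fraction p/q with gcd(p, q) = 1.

117/10

Start with 3.
2 + 1/(3/1) = 2 + 1/3 = 7/3
1 + 1/(7/3) = 1 + 3/7 = 10/7
11 + 1/(10/7) = 11 + 7/10 = 117/10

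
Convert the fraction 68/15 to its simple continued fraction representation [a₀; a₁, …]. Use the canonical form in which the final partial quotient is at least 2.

[4; 1, 1, 7]

68 = 4·15 + 8, so a_0 = 4
15 = 1·8 + 7, so a_1 = 1
8 = 1·7 + 1, so a_2 = 1
7 = 7·1 + 0, so a_3 = 7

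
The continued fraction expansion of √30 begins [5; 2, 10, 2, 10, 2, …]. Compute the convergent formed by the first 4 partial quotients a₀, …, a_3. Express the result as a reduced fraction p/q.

a_0 = 5: 5/1
a_1 = 2: 11/2
a_2 = 10: 115/21
a_3 = 2: 241/44

241/44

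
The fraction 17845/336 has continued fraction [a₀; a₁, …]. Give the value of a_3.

⌊17845/336⌋ = 53, remainder 37
⌊336/37⌋ = 9, remainder 3
⌊37/3⌋ = 12, remainder 1
⌊3/1⌋ = 3, remainder 0

3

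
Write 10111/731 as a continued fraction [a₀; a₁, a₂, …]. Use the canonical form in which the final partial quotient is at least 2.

[13; 1, 4, 1, 16, 1, 1, 3]

10111 = 13·731 + 608, so a_0 = 13
731 = 1·608 + 123, so a_1 = 1
608 = 4·123 + 116, so a_2 = 4
123 = 1·116 + 7, so a_3 = 1
116 = 16·7 + 4, so a_4 = 16
7 = 1·4 + 3, so a_5 = 1
4 = 1·3 + 1, so a_6 = 1
3 = 3·1 + 0, so a_7 = 3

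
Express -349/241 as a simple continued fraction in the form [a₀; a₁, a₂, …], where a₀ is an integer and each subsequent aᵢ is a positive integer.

⌊-349/241⌋ = -2, remainder 133
⌊241/133⌋ = 1, remainder 108
⌊133/108⌋ = 1, remainder 25
⌊108/25⌋ = 4, remainder 8
⌊25/8⌋ = 3, remainder 1
⌊8/1⌋ = 8, remainder 0

[-2; 1, 1, 4, 3, 8]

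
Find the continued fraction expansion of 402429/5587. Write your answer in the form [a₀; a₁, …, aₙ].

[72; 33, 1, 6, 5, 1, 3]

402429 ÷ 5587 → quotient 72, remainder 165
5587 ÷ 165 → quotient 33, remainder 142
165 ÷ 142 → quotient 1, remainder 23
142 ÷ 23 → quotient 6, remainder 4
23 ÷ 4 → quotient 5, remainder 3
4 ÷ 3 → quotient 1, remainder 1
3 ÷ 1 → quotient 3, remainder 0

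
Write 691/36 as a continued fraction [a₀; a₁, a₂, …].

[19; 5, 7]

⌊691/36⌋ = 19, remainder 7
⌊36/7⌋ = 5, remainder 1
⌊7/1⌋ = 7, remainder 0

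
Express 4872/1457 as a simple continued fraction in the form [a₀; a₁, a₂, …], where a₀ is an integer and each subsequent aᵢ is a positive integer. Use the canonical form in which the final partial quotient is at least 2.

Apply division with remainder until the remainder is 0:
4872 = 3·1457 + 501, so a_0 = 3
1457 = 2·501 + 455, so a_1 = 2
501 = 1·455 + 46, so a_2 = 1
455 = 9·46 + 41, so a_3 = 9
46 = 1·41 + 5, so a_4 = 1
41 = 8·5 + 1, so a_5 = 8
5 = 5·1 + 0, so a_6 = 5

[3; 2, 1, 9, 1, 8, 5]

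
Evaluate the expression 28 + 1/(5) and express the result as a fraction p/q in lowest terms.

141/5

a_0 = 28: 28/1
a_1 = 5: 141/5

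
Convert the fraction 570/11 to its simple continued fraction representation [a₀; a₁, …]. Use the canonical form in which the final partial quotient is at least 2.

Run the Euclidean algorithm, recording each quotient:
⌊570/11⌋ = 51, remainder 9
⌊11/9⌋ = 1, remainder 2
⌊9/2⌋ = 4, remainder 1
⌊2/1⌋ = 2, remainder 0

[51; 1, 4, 2]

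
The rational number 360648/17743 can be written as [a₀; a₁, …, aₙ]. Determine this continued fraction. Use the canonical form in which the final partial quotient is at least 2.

[20; 3, 15, 3, 1, 2, 8, 4]

Apply division with remainder until the remainder is 0:
⌊360648/17743⌋ = 20, remainder 5788
⌊17743/5788⌋ = 3, remainder 379
⌊5788/379⌋ = 15, remainder 103
⌊379/103⌋ = 3, remainder 70
⌊103/70⌋ = 1, remainder 33
⌊70/33⌋ = 2, remainder 4
⌊33/4⌋ = 8, remainder 1
⌊4/1⌋ = 4, remainder 0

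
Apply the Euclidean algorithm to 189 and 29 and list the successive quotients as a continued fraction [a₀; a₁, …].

⌊189/29⌋ = 6, remainder 15
⌊29/15⌋ = 1, remainder 14
⌊15/14⌋ = 1, remainder 1
⌊14/1⌋ = 14, remainder 0

[6; 1, 1, 14]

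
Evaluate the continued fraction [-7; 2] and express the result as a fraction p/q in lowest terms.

a_0 = -7: -7/1
a_1 = 2: -13/2

-13/2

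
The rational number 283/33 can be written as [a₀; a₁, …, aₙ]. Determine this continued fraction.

[8; 1, 1, 2, 1, 4]

283 = 8·33 + 19, so a_0 = 8
33 = 1·19 + 14, so a_1 = 1
19 = 1·14 + 5, so a_2 = 1
14 = 2·5 + 4, so a_3 = 2
5 = 1·4 + 1, so a_4 = 1
4 = 4·1 + 0, so a_5 = 4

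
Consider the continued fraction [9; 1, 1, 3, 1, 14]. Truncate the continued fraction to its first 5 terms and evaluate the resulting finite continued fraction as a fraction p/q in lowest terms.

Compute successive convergents:
a_0 = 9: 9/1
a_1 = 1: 10/1
a_2 = 1: 19/2
a_3 = 3: 67/7
a_4 = 1: 86/9

86/9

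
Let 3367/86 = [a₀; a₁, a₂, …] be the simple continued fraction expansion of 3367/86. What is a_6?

Repeatedly divide and take the remainder:
3367 ÷ 86 → quotient 39, remainder 13
86 ÷ 13 → quotient 6, remainder 8
13 ÷ 8 → quotient 1, remainder 5
8 ÷ 5 → quotient 1, remainder 3
5 ÷ 3 → quotient 1, remainder 2
3 ÷ 2 → quotient 1, remainder 1
2 ÷ 1 → quotient 2, remainder 0

2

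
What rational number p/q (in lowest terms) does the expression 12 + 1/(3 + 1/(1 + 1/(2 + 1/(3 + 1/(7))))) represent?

Start with 7.
3 + 1/(7/1) = 3 + 1/7 = 22/7
2 + 1/(22/7) = 2 + 7/22 = 51/22
1 + 1/(51/22) = 1 + 22/51 = 73/51
3 + 1/(73/51) = 3 + 51/73 = 270/73
12 + 1/(270/73) = 12 + 73/270 = 3313/270

3313/270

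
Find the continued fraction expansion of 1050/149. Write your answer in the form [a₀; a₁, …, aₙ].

[7; 21, 3, 2]

1050 ÷ 149 → quotient 7, remainder 7
149 ÷ 7 → quotient 21, remainder 2
7 ÷ 2 → quotient 3, remainder 1
2 ÷ 1 → quotient 2, remainder 0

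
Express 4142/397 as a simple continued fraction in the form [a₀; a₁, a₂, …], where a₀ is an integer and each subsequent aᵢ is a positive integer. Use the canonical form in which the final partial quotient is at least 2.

[10; 2, 3, 4, 13]

4142 = 10·397 + 172, so a_0 = 10
397 = 2·172 + 53, so a_1 = 2
172 = 3·53 + 13, so a_2 = 3
53 = 4·13 + 1, so a_3 = 4
13 = 13·1 + 0, so a_4 = 13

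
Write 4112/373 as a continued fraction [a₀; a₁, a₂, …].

Apply division with remainder until the remainder is 0:
4112 ÷ 373 → quotient 11, remainder 9
373 ÷ 9 → quotient 41, remainder 4
9 ÷ 4 → quotient 2, remainder 1
4 ÷ 1 → quotient 4, remainder 0

[11; 41, 2, 4]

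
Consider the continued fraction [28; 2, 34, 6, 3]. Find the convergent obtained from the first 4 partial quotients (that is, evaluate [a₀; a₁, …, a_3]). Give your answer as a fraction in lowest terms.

Start with 6.
34 + 1/(6/1) = 34 + 1/6 = 205/6
2 + 1/(205/6) = 2 + 6/205 = 416/205
28 + 1/(416/205) = 28 + 205/416 = 11853/416

11853/416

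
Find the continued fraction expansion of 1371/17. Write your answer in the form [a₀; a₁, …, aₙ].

Repeatedly divide and take the remainder:
1371 ÷ 17 → quotient 80, remainder 11
17 ÷ 11 → quotient 1, remainder 6
11 ÷ 6 → quotient 1, remainder 5
6 ÷ 5 → quotient 1, remainder 1
5 ÷ 1 → quotient 5, remainder 0

[80; 1, 1, 1, 5]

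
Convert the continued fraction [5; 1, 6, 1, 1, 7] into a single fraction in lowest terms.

a_0 = 5: 5/1
a_1 = 1: 6/1
a_2 = 6: 41/7
a_3 = 1: 47/8
a_4 = 1: 88/15
a_5 = 7: 663/113

663/113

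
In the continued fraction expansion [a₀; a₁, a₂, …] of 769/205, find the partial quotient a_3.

769 = 3·205 + 154, so a_0 = 3
205 = 1·154 + 51, so a_1 = 1
154 = 3·51 + 1, so a_2 = 3
51 = 51·1 + 0, so a_3 = 51

51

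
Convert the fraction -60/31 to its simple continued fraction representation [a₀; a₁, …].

Run the Euclidean algorithm, recording each quotient:
⌊-60/31⌋ = -2, remainder 2
⌊31/2⌋ = 15, remainder 1
⌊2/1⌋ = 2, remainder 0

[-2; 15, 2]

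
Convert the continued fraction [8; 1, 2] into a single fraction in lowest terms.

a_0 = 8: 8/1
a_1 = 1: 9/1
a_2 = 2: 26/3

26/3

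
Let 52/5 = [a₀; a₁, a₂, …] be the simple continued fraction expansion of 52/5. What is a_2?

Run the Euclidean algorithm, recording each quotient:
52 = 10·5 + 2, so a_0 = 10
5 = 2·2 + 1, so a_1 = 2
2 = 2·1 + 0, so a_2 = 2

2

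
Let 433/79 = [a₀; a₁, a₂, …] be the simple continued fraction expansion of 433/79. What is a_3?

1

433 ÷ 79 → quotient 5, remainder 38
79 ÷ 38 → quotient 2, remainder 3
38 ÷ 3 → quotient 12, remainder 2
3 ÷ 2 → quotient 1, remainder 1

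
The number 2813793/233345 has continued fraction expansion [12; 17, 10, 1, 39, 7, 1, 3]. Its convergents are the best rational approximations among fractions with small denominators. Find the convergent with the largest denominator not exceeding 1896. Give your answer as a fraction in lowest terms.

a_0 = 12: 12/1  (≤ bound)
a_1 = 17: 205/17  (≤ bound)
a_2 = 10: 2062/171  (≤ bound)
a_3 = 1: 2267/188  (≤ bound)
a_4 = 39: 90475/7503  (> 1896, stop)

2267/188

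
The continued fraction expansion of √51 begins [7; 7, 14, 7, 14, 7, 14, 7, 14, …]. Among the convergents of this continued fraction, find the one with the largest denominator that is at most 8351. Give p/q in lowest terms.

4999/700

a_0 = 7: 7/1  (≤ bound)
a_1 = 7: 50/7  (≤ bound)
a_2 = 14: 707/99  (≤ bound)
a_3 = 7: 4999/700  (≤ bound)
a_4 = 14: 70693/9899  (> 8351, stop)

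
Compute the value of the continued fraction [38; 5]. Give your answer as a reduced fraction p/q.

Start with 5.
38 + 1/(5/1) = 38 + 1/5 = 191/5

191/5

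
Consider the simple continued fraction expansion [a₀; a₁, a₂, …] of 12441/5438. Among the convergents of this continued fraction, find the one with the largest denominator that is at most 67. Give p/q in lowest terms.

a_0 = 2: 2/1  (≤ bound)
a_1 = 3: 7/3  (≤ bound)
a_2 = 2: 16/7  (≤ bound)
a_3 = 9: 151/66  (≤ bound)
a_4 = 2: 318/139  (> 67, stop)

151/66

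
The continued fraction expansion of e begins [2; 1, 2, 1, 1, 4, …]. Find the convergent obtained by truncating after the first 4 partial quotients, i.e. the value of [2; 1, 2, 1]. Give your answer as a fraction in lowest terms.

11/4

a_0 = 2: 2/1
a_1 = 1: 3/1
a_2 = 2: 8/3
a_3 = 1: 11/4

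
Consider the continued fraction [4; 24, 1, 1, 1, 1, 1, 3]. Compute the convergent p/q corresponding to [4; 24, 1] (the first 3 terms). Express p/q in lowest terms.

a_0 = 4: 4/1
a_1 = 24: 97/24
a_2 = 1: 101/25

101/25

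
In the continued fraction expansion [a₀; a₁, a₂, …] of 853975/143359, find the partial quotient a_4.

1

853975 ÷ 143359 → quotient 5, remainder 137180
143359 ÷ 137180 → quotient 1, remainder 6179
137180 ÷ 6179 → quotient 22, remainder 1242
6179 ÷ 1242 → quotient 4, remainder 1211
1242 ÷ 1211 → quotient 1, remainder 31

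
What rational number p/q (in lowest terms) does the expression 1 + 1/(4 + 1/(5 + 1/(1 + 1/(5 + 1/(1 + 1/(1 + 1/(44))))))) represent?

Start with 44.
1 + 1/(44/1) = 1 + 1/44 = 45/44
1 + 1/(45/44) = 1 + 44/45 = 89/45
5 + 1/(89/45) = 5 + 45/89 = 490/89
1 + 1/(490/89) = 1 + 89/490 = 579/490
5 + 1/(579/490) = 5 + 490/579 = 3385/579
4 + 1/(3385/579) = 4 + 579/3385 = 14119/3385
1 + 1/(14119/3385) = 1 + 3385/14119 = 17504/14119

17504/14119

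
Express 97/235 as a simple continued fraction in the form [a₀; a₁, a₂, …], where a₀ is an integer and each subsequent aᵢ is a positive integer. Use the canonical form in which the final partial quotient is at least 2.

Repeatedly divide and take the remainder:
97 = 0·235 + 97, so a_0 = 0
235 = 2·97 + 41, so a_1 = 2
97 = 2·41 + 15, so a_2 = 2
41 = 2·15 + 11, so a_3 = 2
15 = 1·11 + 4, so a_4 = 1
11 = 2·4 + 3, so a_5 = 2
4 = 1·3 + 1, so a_6 = 1
3 = 3·1 + 0, so a_7 = 3

[0; 2, 2, 2, 1, 2, 1, 3]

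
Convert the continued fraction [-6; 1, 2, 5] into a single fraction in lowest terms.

-85/16

Start with 5.
2 + 1/(5/1) = 2 + 1/5 = 11/5
1 + 1/(11/5) = 1 + 5/11 = 16/11
-6 + 1/(16/11) = -6 + 11/16 = -85/16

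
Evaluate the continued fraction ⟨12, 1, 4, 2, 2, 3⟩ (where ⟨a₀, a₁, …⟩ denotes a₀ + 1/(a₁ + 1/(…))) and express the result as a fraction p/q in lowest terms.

Collapse the nested fraction from the inside out:
Start with 3.
2 + 1/(3/1) = 2 + 1/3 = 7/3
2 + 1/(7/3) = 2 + 3/7 = 17/7
4 + 1/(17/7) = 4 + 7/17 = 75/17
1 + 1/(75/17) = 1 + 17/75 = 92/75
12 + 1/(92/75) = 12 + 75/92 = 1179/92

1179/92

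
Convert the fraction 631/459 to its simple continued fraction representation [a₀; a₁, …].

[1; 2, 1, 2, 57]

631 = 1·459 + 172, so a_0 = 1
459 = 2·172 + 115, so a_1 = 2
172 = 1·115 + 57, so a_2 = 1
115 = 2·57 + 1, so a_3 = 2
57 = 57·1 + 0, so a_4 = 57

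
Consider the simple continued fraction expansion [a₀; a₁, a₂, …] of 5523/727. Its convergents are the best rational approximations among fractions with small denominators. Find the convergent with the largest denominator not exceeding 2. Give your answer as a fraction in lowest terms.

a_0 = 7: 7/1  (≤ bound)
a_1 = 1: 8/1  (≤ bound)
a_2 = 1: 15/2  (≤ bound)
a_3 = 2: 38/5  (> 2, stop)

15/2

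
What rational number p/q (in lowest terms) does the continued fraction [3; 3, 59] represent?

Start with 59.
3 + 1/(59/1) = 3 + 1/59 = 178/59
3 + 1/(178/59) = 3 + 59/178 = 593/178

593/178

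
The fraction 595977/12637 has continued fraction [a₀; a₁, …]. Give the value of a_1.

Run the Euclidean algorithm, recording each quotient:
595977 ÷ 12637 → quotient 47, remainder 2038
12637 ÷ 2038 → quotient 6, remainder 409

6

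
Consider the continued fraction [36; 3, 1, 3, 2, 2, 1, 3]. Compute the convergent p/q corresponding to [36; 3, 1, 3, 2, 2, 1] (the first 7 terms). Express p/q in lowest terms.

Compute successive convergents:
a_0 = 36: 36/1
a_1 = 3: 109/3
a_2 = 1: 145/4
a_3 = 3: 544/15
a_4 = 2: 1233/34
a_5 = 2: 3010/83
a_6 = 1: 4243/117

4243/117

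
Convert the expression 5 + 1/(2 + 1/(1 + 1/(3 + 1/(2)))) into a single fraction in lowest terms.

134/25

a_0 = 5: 5/1
a_1 = 2: 11/2
a_2 = 1: 16/3
a_3 = 3: 59/11
a_4 = 2: 134/25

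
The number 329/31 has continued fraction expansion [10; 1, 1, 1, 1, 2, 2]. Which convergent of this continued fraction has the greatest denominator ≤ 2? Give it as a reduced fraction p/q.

a_0 = 10: 10/1  (≤ bound)
a_1 = 1: 11/1  (≤ bound)
a_2 = 1: 21/2  (≤ bound)
a_3 = 1: 32/3  (> 2, stop)

21/2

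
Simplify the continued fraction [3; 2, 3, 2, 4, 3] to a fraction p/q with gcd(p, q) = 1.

787/229

a_0 = 3: 3/1
a_1 = 2: 7/2
a_2 = 3: 24/7
a_3 = 2: 55/16
a_4 = 4: 244/71
a_5 = 3: 787/229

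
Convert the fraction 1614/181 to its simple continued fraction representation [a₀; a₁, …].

Repeatedly divide and take the remainder:
1614 ÷ 181 → quotient 8, remainder 166
181 ÷ 166 → quotient 1, remainder 15
166 ÷ 15 → quotient 11, remainder 1
15 ÷ 1 → quotient 15, remainder 0

[8; 1, 11, 15]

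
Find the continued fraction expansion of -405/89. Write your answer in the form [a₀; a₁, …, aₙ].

Repeatedly divide and take the remainder:
-405 = -5·89 + 40, so a_0 = -5
89 = 2·40 + 9, so a_1 = 2
40 = 4·9 + 4, so a_2 = 4
9 = 2·4 + 1, so a_3 = 2
4 = 4·1 + 0, so a_4 = 4

[-5; 2, 4, 2, 4]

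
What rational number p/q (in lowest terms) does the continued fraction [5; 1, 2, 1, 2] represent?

Start with 2.
1 + 1/(2/1) = 1 + 1/2 = 3/2
2 + 1/(3/2) = 2 + 2/3 = 8/3
1 + 1/(8/3) = 1 + 3/8 = 11/8
5 + 1/(11/8) = 5 + 8/11 = 63/11

63/11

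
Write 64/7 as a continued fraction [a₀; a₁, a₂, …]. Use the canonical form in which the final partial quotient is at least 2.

64 = 9·7 + 1, so a_0 = 9
7 = 7·1 + 0, so a_1 = 7

[9; 7]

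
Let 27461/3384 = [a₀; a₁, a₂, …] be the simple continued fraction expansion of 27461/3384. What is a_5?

12

Repeatedly divide and take the remainder:
⌊27461/3384⌋ = 8, remainder 389
⌊3384/389⌋ = 8, remainder 272
⌊389/272⌋ = 1, remainder 117
⌊272/117⌋ = 2, remainder 38
⌊117/38⌋ = 3, remainder 3
⌊38/3⌋ = 12, remainder 2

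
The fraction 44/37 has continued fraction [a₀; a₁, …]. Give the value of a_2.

3

44 ÷ 37 → quotient 1, remainder 7
37 ÷ 7 → quotient 5, remainder 2
7 ÷ 2 → quotient 3, remainder 1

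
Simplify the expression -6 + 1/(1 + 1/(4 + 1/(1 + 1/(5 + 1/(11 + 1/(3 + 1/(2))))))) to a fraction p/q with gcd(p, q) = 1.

a_0 = -6: -6/1
a_1 = 1: -5/1
a_2 = 4: -26/5
a_3 = 1: -31/6
a_4 = 5: -181/35
a_5 = 11: -2022/391
a_6 = 3: -6247/1208
a_7 = 2: -14516/2807

-14516/2807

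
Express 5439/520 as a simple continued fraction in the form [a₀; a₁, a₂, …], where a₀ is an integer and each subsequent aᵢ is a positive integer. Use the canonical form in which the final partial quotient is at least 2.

[10; 2, 5, 1, 2, 4, 3]

Repeatedly divide and take the remainder:
⌊5439/520⌋ = 10, remainder 239
⌊520/239⌋ = 2, remainder 42
⌊239/42⌋ = 5, remainder 29
⌊42/29⌋ = 1, remainder 13
⌊29/13⌋ = 2, remainder 3
⌊13/3⌋ = 4, remainder 1
⌊3/1⌋ = 3, remainder 0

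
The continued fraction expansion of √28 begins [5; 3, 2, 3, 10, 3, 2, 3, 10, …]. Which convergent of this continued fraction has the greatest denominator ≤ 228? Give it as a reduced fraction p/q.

127/24

a_0 = 5: 5/1  (≤ bound)
a_1 = 3: 16/3  (≤ bound)
a_2 = 2: 37/7  (≤ bound)
a_3 = 3: 127/24  (≤ bound)
a_4 = 10: 1307/247  (> 228, stop)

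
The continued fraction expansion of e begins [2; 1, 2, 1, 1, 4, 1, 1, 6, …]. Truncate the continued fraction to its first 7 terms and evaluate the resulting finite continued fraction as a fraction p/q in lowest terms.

106/39

Work from the innermost term outward:
Start with 1.
4 + 1/(1/1) = 4 + 1/1 = 5/1
1 + 1/(5/1) = 1 + 1/5 = 6/5
1 + 1/(6/5) = 1 + 5/6 = 11/6
2 + 1/(11/6) = 2 + 6/11 = 28/11
1 + 1/(28/11) = 1 + 11/28 = 39/28
2 + 1/(39/28) = 2 + 28/39 = 106/39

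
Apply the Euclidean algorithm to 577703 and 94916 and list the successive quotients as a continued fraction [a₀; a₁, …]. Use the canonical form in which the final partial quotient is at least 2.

[6; 11, 1, 1, 3, 3, 59, 6]

Repeatedly divide and take the remainder:
⌊577703/94916⌋ = 6, remainder 8207
⌊94916/8207⌋ = 11, remainder 4639
⌊8207/4639⌋ = 1, remainder 3568
⌊4639/3568⌋ = 1, remainder 1071
⌊3568/1071⌋ = 3, remainder 355
⌊1071/355⌋ = 3, remainder 6
⌊355/6⌋ = 59, remainder 1
⌊6/1⌋ = 6, remainder 0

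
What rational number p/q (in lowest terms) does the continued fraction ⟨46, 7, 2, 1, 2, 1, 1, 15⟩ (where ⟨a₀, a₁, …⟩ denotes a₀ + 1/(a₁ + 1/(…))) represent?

100622/2181

a_0 = 46: 46/1
a_1 = 7: 323/7
a_2 = 2: 692/15
a_3 = 1: 1015/22
a_4 = 2: 2722/59
a_5 = 1: 3737/81
a_6 = 1: 6459/140
a_7 = 15: 100622/2181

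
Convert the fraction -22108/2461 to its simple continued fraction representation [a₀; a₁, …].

Run the Euclidean algorithm, recording each quotient:
-22108 = -9·2461 + 41, so a_0 = -9
2461 = 60·41 + 1, so a_1 = 60
41 = 41·1 + 0, so a_2 = 41

[-9; 60, 41]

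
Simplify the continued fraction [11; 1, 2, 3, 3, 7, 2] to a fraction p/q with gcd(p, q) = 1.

6024/515

Collapse the nested fraction from the inside out:
Start with 2.
7 + 1/(2/1) = 7 + 1/2 = 15/2
3 + 1/(15/2) = 3 + 2/15 = 47/15
3 + 1/(47/15) = 3 + 15/47 = 156/47
2 + 1/(156/47) = 2 + 47/156 = 359/156
1 + 1/(359/156) = 1 + 156/359 = 515/359
11 + 1/(515/359) = 11 + 359/515 = 6024/515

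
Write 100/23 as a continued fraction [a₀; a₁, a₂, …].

Run the Euclidean algorithm, recording each quotient:
100 ÷ 23 → quotient 4, remainder 8
23 ÷ 8 → quotient 2, remainder 7
8 ÷ 7 → quotient 1, remainder 1
7 ÷ 1 → quotient 7, remainder 0

[4; 2, 1, 7]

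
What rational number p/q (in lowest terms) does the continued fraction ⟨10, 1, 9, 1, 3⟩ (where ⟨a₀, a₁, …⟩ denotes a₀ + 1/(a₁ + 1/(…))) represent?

a_0 = 10: 10/1
a_1 = 1: 11/1
a_2 = 9: 109/10
a_3 = 1: 120/11
a_4 = 3: 469/43

469/43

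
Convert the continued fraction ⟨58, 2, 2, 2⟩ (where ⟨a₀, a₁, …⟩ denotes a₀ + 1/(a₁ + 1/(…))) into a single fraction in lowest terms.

Start with 2.
2 + 1/(2/1) = 2 + 1/2 = 5/2
2 + 1/(5/2) = 2 + 2/5 = 12/5
58 + 1/(12/5) = 58 + 5/12 = 701/12

701/12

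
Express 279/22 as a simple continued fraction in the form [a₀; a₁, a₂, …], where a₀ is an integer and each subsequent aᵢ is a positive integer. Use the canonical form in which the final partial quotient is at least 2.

[12; 1, 2, 7]

⌊279/22⌋ = 12, remainder 15
⌊22/15⌋ = 1, remainder 7
⌊15/7⌋ = 2, remainder 1
⌊7/1⌋ = 7, remainder 0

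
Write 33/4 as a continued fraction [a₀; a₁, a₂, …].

[8; 4]

33 = 8·4 + 1, so a_0 = 8
4 = 4·1 + 0, so a_1 = 4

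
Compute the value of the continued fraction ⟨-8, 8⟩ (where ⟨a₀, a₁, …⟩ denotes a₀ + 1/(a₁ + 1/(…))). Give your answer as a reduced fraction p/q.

-63/8

Compute successive convergents:
a_0 = -8: -8/1
a_1 = 8: -63/8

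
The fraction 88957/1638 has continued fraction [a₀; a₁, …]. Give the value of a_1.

3

Run the Euclidean algorithm, recording each quotient:
⌊88957/1638⌋ = 54, remainder 505
⌊1638/505⌋ = 3, remainder 123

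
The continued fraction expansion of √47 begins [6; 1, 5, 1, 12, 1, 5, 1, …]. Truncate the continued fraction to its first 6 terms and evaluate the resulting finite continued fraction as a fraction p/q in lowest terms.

665/97

Start with 1.
12 + 1/(1/1) = 12 + 1/1 = 13/1
1 + 1/(13/1) = 1 + 1/13 = 14/13
5 + 1/(14/13) = 5 + 13/14 = 83/14
1 + 1/(83/14) = 1 + 14/83 = 97/83
6 + 1/(97/83) = 6 + 83/97 = 665/97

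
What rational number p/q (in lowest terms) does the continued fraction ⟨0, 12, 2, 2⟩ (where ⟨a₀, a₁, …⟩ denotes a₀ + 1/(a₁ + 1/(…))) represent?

5/62

a_0 = 0: 0/1
a_1 = 12: 1/12
a_2 = 2: 2/25
a_3 = 2: 5/62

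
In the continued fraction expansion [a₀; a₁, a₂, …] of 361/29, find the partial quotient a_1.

361 ÷ 29 → quotient 12, remainder 13
29 ÷ 13 → quotient 2, remainder 3

2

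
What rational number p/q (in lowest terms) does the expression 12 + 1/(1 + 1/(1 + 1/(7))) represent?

188/15

Start with 7.
1 + 1/(7/1) = 1 + 1/7 = 8/7
1 + 1/(8/7) = 1 + 7/8 = 15/8
12 + 1/(15/8) = 12 + 8/15 = 188/15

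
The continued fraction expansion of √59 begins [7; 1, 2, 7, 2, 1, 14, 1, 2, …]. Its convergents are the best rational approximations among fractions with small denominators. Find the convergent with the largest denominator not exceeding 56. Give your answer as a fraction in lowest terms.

a_0 = 7: 7/1  (≤ bound)
a_1 = 1: 8/1  (≤ bound)
a_2 = 2: 23/3  (≤ bound)
a_3 = 7: 169/22  (≤ bound)
a_4 = 2: 361/47  (≤ bound)
a_5 = 1: 530/69  (> 56, stop)

361/47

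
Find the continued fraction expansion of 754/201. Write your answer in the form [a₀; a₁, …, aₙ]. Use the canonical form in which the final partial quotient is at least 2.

[3; 1, 3, 50]

⌊754/201⌋ = 3, remainder 151
⌊201/151⌋ = 1, remainder 50
⌊151/50⌋ = 3, remainder 1
⌊50/1⌋ = 50, remainder 0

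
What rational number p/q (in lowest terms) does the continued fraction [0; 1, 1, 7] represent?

8/15

Start with 7.
1 + 1/(7/1) = 1 + 1/7 = 8/7
1 + 1/(8/7) = 1 + 7/8 = 15/8
0 + 1/(15/8) = 0 + 8/15 = 8/15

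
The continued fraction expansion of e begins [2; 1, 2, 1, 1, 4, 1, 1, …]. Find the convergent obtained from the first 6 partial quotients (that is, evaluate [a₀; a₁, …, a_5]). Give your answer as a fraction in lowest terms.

87/32

a_0 = 2: 2/1
a_1 = 1: 3/1
a_2 = 2: 8/3
a_3 = 1: 11/4
a_4 = 1: 19/7
a_5 = 4: 87/32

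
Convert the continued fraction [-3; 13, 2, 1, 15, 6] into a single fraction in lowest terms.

-11121/3802

Work from the innermost term outward:
Start with 6.
15 + 1/(6/1) = 15 + 1/6 = 91/6
1 + 1/(91/6) = 1 + 6/91 = 97/91
2 + 1/(97/91) = 2 + 91/97 = 285/97
13 + 1/(285/97) = 13 + 97/285 = 3802/285
-3 + 1/(3802/285) = -3 + 285/3802 = -11121/3802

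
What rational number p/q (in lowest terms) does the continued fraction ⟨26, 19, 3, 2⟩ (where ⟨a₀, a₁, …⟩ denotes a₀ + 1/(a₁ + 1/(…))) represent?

a_0 = 26: 26/1
a_1 = 19: 495/19
a_2 = 3: 1511/58
a_3 = 2: 3517/135

3517/135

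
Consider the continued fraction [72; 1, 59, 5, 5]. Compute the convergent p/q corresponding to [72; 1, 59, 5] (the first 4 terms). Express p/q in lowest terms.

Compute successive convergents:
a_0 = 72: 72/1
a_1 = 1: 73/1
a_2 = 59: 4379/60
a_3 = 5: 21968/301

21968/301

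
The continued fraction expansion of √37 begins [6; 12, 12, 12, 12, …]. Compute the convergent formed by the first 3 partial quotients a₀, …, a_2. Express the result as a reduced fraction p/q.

a_0 = 6: 6/1
a_1 = 12: 73/12
a_2 = 12: 882/145

882/145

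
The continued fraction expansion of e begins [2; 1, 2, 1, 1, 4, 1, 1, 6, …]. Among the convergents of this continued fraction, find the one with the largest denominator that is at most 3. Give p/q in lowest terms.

8/3

List convergents until the denominator exceeds the bound:
a_0 = 2: 2/1  (≤ bound)
a_1 = 1: 3/1  (≤ bound)
a_2 = 2: 8/3  (≤ bound)
a_3 = 1: 11/4  (> 3, stop)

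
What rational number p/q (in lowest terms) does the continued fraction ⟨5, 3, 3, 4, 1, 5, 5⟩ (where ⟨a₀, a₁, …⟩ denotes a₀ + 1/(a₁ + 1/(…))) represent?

Start with 5.
5 + 1/(5/1) = 5 + 1/5 = 26/5
1 + 1/(26/5) = 1 + 5/26 = 31/26
4 + 1/(31/26) = 4 + 26/31 = 150/31
3 + 1/(150/31) = 3 + 31/150 = 481/150
3 + 1/(481/150) = 3 + 150/481 = 1593/481
5 + 1/(1593/481) = 5 + 481/1593 = 8446/1593

8446/1593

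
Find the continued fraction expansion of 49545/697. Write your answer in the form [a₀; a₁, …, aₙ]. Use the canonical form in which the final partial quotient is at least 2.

Repeatedly divide and take the remainder:
49545 = 71·697 + 58, so a_0 = 71
697 = 12·58 + 1, so a_1 = 12
58 = 58·1 + 0, so a_2 = 58

[71; 12, 58]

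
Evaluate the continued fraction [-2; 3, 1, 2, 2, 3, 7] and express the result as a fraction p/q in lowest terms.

a_0 = -2: -2/1
a_1 = 3: -5/3
a_2 = 1: -7/4
a_3 = 2: -19/11
a_4 = 2: -45/26
a_5 = 3: -154/89
a_6 = 7: -1123/649

-1123/649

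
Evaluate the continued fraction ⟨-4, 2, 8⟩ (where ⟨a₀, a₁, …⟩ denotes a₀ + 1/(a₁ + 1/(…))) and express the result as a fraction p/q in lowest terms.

-60/17

Starting at the tail and folding back:
Start with 8.
2 + 1/(8/1) = 2 + 1/8 = 17/8
-4 + 1/(17/8) = -4 + 8/17 = -60/17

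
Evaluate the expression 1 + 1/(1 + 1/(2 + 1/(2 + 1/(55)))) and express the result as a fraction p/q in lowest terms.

Work from the innermost term outward:
Start with 55.
2 + 1/(55/1) = 2 + 1/55 = 111/55
2 + 1/(111/55) = 2 + 55/111 = 277/111
1 + 1/(277/111) = 1 + 111/277 = 388/277
1 + 1/(388/277) = 1 + 277/388 = 665/388

665/388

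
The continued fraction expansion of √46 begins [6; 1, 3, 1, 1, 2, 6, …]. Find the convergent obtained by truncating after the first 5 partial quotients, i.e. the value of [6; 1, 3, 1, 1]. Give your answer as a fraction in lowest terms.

Start with 1.
1 + 1/(1/1) = 1 + 1/1 = 2/1
3 + 1/(2/1) = 3 + 1/2 = 7/2
1 + 1/(7/2) = 1 + 2/7 = 9/7
6 + 1/(9/7) = 6 + 7/9 = 61/9

61/9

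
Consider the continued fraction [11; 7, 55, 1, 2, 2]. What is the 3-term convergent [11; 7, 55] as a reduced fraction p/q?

4301/386

Starting at the tail and folding back:
Start with 55.
7 + 1/(55/1) = 7 + 1/55 = 386/55
11 + 1/(386/55) = 11 + 55/386 = 4301/386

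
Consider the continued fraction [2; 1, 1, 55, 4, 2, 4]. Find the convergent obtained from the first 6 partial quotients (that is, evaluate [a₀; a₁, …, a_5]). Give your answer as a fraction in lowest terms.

2512/1003

a_0 = 2: 2/1
a_1 = 1: 3/1
a_2 = 1: 5/2
a_3 = 55: 278/111
a_4 = 4: 1117/446
a_5 = 2: 2512/1003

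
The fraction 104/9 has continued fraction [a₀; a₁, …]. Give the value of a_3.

⌊104/9⌋ = 11, remainder 5
⌊9/5⌋ = 1, remainder 4
⌊5/4⌋ = 1, remainder 1
⌊4/1⌋ = 4, remainder 0

4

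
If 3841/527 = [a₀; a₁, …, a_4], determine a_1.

Repeatedly divide and take the remainder:
3841 = 7·527 + 152, so a_0 = 7
527 = 3·152 + 71, so a_1 = 3

3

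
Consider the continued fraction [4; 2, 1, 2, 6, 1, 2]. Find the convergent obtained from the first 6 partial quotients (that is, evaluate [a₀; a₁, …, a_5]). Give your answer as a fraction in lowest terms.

258/59

Start with 1.
6 + 1/(1/1) = 6 + 1/1 = 7/1
2 + 1/(7/1) = 2 + 1/7 = 15/7
1 + 1/(15/7) = 1 + 7/15 = 22/15
2 + 1/(22/15) = 2 + 15/22 = 59/22
4 + 1/(59/22) = 4 + 22/59 = 258/59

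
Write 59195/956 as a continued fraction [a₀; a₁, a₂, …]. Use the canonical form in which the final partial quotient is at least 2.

Run the Euclidean algorithm, recording each quotient:
59195 = 61·956 + 879, so a_0 = 61
956 = 1·879 + 77, so a_1 = 1
879 = 11·77 + 32, so a_2 = 11
77 = 2·32 + 13, so a_3 = 2
32 = 2·13 + 6, so a_4 = 2
13 = 2·6 + 1, so a_5 = 2
6 = 6·1 + 0, so a_6 = 6

[61; 1, 11, 2, 2, 2, 6]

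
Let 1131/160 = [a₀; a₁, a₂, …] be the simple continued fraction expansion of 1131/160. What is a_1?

Apply division with remainder until the remainder is 0:
1131 ÷ 160 → quotient 7, remainder 11
160 ÷ 11 → quotient 14, remainder 6

14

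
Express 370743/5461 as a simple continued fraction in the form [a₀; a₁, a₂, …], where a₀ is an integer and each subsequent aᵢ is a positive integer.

⌊370743/5461⌋ = 67, remainder 4856
⌊5461/4856⌋ = 1, remainder 605
⌊4856/605⌋ = 8, remainder 16
⌊605/16⌋ = 37, remainder 13
⌊16/13⌋ = 1, remainder 3
⌊13/3⌋ = 4, remainder 1
⌊3/1⌋ = 3, remainder 0

[67; 1, 8, 37, 1, 4, 3]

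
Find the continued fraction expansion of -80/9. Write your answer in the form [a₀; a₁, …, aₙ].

[-9; 9]

-80 ÷ 9 → quotient -9, remainder 1
9 ÷ 1 → quotient 9, remainder 0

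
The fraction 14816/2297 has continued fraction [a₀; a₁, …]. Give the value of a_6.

1

Repeatedly divide and take the remainder:
14816 = 6·2297 + 1034, so a_0 = 6
2297 = 2·1034 + 229, so a_1 = 2
1034 = 4·229 + 118, so a_2 = 4
229 = 1·118 + 111, so a_3 = 1
118 = 1·111 + 7, so a_4 = 1
111 = 15·7 + 6, so a_5 = 15
7 = 1·6 + 1, so a_6 = 1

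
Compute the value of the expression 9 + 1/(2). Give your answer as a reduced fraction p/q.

19/2

Starting at the tail and folding back:
Start with 2.
9 + 1/(2/1) = 9 + 1/2 = 19/2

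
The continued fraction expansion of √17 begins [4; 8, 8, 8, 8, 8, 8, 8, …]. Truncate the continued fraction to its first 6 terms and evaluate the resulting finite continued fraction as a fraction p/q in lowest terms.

143649/34840

Build up convergents one term at a time:
a_0 = 4: 4/1
a_1 = 8: 33/8
a_2 = 8: 268/65
a_3 = 8: 2177/528
a_4 = 8: 17684/4289
a_5 = 8: 143649/34840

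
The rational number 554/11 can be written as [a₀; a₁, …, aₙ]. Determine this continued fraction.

Apply division with remainder until the remainder is 0:
554 = 50·11 + 4, so a_0 = 50
11 = 2·4 + 3, so a_1 = 2
4 = 1·3 + 1, so a_2 = 1
3 = 3·1 + 0, so a_3 = 3

[50; 2, 1, 3]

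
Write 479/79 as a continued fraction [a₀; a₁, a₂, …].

Run the Euclidean algorithm, recording each quotient:
479 = 6·79 + 5, so a_0 = 6
79 = 15·5 + 4, so a_1 = 15
5 = 1·4 + 1, so a_2 = 1
4 = 4·1 + 0, so a_3 = 4

[6; 15, 1, 4]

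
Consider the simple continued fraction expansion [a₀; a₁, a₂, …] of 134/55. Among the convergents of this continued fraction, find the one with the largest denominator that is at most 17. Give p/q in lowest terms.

List convergents until the denominator exceeds the bound:
a_0 = 2: 2/1  (≤ bound)
a_1 = 2: 5/2  (≤ bound)
a_2 = 3: 17/7  (≤ bound)
a_3 = 2: 39/16  (≤ bound)
a_4 = 3: 134/55  (> 17, stop)

39/16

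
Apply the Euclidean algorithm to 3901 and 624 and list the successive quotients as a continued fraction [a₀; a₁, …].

⌊3901/624⌋ = 6, remainder 157
⌊624/157⌋ = 3, remainder 153
⌊157/153⌋ = 1, remainder 4
⌊153/4⌋ = 38, remainder 1
⌊4/1⌋ = 4, remainder 0

[6; 3, 1, 38, 4]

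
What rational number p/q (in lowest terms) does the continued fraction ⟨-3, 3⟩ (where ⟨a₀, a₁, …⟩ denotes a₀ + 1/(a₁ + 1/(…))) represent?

-8/3

a_0 = -3: -3/1
a_1 = 3: -8/3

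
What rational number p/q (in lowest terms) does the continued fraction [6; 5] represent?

a_0 = 6: 6/1
a_1 = 5: 31/5

31/5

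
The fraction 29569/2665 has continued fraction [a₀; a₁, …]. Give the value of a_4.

Apply division with remainder until the remainder is 0:
29569 = 11·2665 + 254, so a_0 = 11
2665 = 10·254 + 125, so a_1 = 10
254 = 2·125 + 4, so a_2 = 2
125 = 31·4 + 1, so a_3 = 31
4 = 4·1 + 0, so a_4 = 4

4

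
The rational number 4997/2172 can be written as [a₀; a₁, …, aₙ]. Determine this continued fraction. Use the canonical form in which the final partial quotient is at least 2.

Run the Euclidean algorithm, recording each quotient:
4997 ÷ 2172 → quotient 2, remainder 653
2172 ÷ 653 → quotient 3, remainder 213
653 ÷ 213 → quotient 3, remainder 14
213 ÷ 14 → quotient 15, remainder 3
14 ÷ 3 → quotient 4, remainder 2
3 ÷ 2 → quotient 1, remainder 1
2 ÷ 1 → quotient 2, remainder 0

[2; 3, 3, 15, 4, 1, 2]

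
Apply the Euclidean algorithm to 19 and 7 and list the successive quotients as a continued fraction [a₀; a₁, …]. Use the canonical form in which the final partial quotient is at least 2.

[2; 1, 2, 2]

Apply division with remainder until the remainder is 0:
19 ÷ 7 → quotient 2, remainder 5
7 ÷ 5 → quotient 1, remainder 2
5 ÷ 2 → quotient 2, remainder 1
2 ÷ 1 → quotient 2, remainder 0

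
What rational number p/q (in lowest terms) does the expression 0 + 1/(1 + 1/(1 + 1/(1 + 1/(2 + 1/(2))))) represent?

12/19

Build up convergents one term at a time:
a_0 = 0: 0/1
a_1 = 1: 1/1
a_2 = 1: 1/2
a_3 = 1: 2/3
a_4 = 2: 5/8
a_5 = 2: 12/19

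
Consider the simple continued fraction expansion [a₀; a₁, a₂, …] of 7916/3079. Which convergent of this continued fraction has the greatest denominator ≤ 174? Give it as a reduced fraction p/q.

18/7

List convergents until the denominator exceeds the bound:
a_0 = 2: 2/1  (≤ bound)
a_1 = 1: 3/1  (≤ bound)
a_2 = 1: 5/2  (≤ bound)
a_3 = 3: 18/7  (≤ bound)
a_4 = 43: 779/303  (> 174, stop)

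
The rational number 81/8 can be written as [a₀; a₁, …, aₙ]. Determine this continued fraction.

81 ÷ 8 → quotient 10, remainder 1
8 ÷ 1 → quotient 8, remainder 0

[10; 8]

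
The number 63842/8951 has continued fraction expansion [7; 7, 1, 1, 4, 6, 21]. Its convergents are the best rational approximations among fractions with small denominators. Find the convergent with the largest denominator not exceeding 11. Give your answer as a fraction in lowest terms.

List convergents until the denominator exceeds the bound:
a_0 = 7: 7/1  (≤ bound)
a_1 = 7: 50/7  (≤ bound)
a_2 = 1: 57/8  (≤ bound)
a_3 = 1: 107/15  (> 11, stop)

57/8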